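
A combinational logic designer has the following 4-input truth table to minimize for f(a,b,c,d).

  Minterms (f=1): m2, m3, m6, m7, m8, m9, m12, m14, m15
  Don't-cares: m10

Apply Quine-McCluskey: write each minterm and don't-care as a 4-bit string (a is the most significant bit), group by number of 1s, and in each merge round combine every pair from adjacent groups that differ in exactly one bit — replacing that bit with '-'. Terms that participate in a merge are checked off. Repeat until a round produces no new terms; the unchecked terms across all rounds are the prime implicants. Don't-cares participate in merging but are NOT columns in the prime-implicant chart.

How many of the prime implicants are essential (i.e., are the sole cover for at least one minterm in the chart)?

4

Round 0: 0010✓ 0011✓ 0110✓ 0111✓ 1000✓ 1001✓ 1010✓ 1100✓ 1110✓ 1111✓
Round 1: -010✓ -110✓ -111✓ 0-10✓ 0-11✓ 001-✓ 011-✓ 1-00✓ 1-10✓ 10-0✓ 100- 11-0✓ 111-✓
Round 2: --10 -11- 0-1- 1--0
PIs = {--10, -11-, 0-1-, 1--0, 100-}
Coverage chart:
  m2: --10,0-1-
  m3: 0-1- ←essential
  m6: --10,-11-,0-1-
  m7: -11-,0-1-
  m8: 1--0,100-
  m9: 100- ←essential
  m12: 1--0 ←essential
  m14: --10,-11-,1--0
  m15: -11- ←essential
Essential: -11-, 0-1-, 1--0, 100-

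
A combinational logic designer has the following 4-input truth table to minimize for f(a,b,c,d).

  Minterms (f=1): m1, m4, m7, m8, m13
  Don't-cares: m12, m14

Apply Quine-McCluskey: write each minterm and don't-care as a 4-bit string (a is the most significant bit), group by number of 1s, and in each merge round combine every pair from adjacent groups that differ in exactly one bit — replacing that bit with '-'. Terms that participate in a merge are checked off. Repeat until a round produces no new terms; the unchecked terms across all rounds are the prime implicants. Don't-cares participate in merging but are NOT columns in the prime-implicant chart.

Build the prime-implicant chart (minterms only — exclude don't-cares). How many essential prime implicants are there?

5

size-2^0 implicants → 0001  0100(✓)  0111  1000(✓)  1100(✓)  1101(✓)  1110(✓)
size-2^1 implicants → -100  1-00  11-0  110-
Unchecked terms (primes): -100, 0001, 0111, 1-00, 11-0, 110-
Minterm coverage:
  m1 ⊆ 0001 [E]
  m4 ⊆ -100 [E]
  m7 ⊆ 0111 [E]
  m8 ⊆ 1-00 [E]
  m13 ⊆ 110- [E]
E = {-100, 0001, 0111, 1-00, 110-}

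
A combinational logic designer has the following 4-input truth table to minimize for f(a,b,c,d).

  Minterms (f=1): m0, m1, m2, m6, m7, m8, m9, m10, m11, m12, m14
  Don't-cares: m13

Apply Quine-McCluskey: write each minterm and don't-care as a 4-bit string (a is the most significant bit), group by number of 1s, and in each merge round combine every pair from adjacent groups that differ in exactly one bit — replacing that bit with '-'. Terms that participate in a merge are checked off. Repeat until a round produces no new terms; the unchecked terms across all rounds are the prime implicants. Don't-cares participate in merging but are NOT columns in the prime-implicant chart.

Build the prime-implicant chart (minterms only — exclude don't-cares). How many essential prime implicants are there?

Round 0: 0000✓ 0001✓ 0010✓ 0110✓ 0111✓ 1000✓ 1001✓ 1010✓ 1011✓ 1100✓ 1101✓ 1110✓
Round 1: -000✓ -001✓ -010✓ -110✓ 0-10✓ 00-0✓ 000-✓ 011- 1-00✓ 1-01✓ 1-10✓ 10-0✓ 10-1✓ 100-✓ 101-✓ 11-0✓ 110-✓
Round 2: --10 -0-0 -00- 1--0 1-0- 10--
PIs = {--10, -0-0, -00-, 011-, 1--0, 1-0-, 10--}
Coverage chart:
  m0: -0-0,-00-
  m1: -00- ←essential
  m2: --10,-0-0
  m6: --10,011-
  m7: 011- ←essential
  m8: -0-0,-00-,1--0,1-0-,10--
  m9: -00-,1-0-,10--
  m10: --10,-0-0,1--0,10--
  m11: 10-- ←essential
  m12: 1--0,1-0-
  m14: --10,1--0
Essential: -00-, 011-, 10--

3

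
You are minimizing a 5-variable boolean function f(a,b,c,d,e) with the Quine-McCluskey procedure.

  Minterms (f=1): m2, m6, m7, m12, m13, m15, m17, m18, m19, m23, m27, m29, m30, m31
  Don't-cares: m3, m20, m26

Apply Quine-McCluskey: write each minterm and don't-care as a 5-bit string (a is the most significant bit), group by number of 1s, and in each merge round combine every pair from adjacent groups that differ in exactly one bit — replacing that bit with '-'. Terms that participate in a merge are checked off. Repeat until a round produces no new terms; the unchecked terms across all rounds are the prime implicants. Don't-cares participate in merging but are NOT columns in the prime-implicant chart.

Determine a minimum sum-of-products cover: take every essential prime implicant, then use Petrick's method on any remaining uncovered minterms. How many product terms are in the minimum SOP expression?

size-2^0 implicants → 00010(✓)  00011(✓)  00110(✓)  00111(✓)  01100(✓)  01101(✓)  01111(✓)  10001(✓)  10010(✓)  10011(✓)  10100  10111(✓)  11010(✓)  11011(✓)  11101(✓)  11110(✓)  11111(✓)
size-2^1 implicants → -0010(✓)  -0011(✓)  -0111(✓)  -1101(✓)  -1111(✓)  0-111(✓)  00-10(✓)  00-11(✓)  0001-(✓)  0011-(✓)  011-1(✓)  0110-  1-010(✓)  1-011(✓)  1-111(✓)  10-11(✓)  100-1  1001-(✓)  11-10(✓)  11-11(✓)  1101-(✓)  111-1(✓)  1111-(✓)
size-2^2 implicants → --111  -0-11  -001-  -11-1  00-1-  1--11  1-01-  11-1-
Unchecked terms (primes): --111, -0-11, -001-, -11-1, 00-1-, 0110-, 1--11, 1-01-, 100-1, 10100, 11-1-
Minterm coverage:
  m2 ⊆ -001-,00-1-
  m6 ⊆ 00-1- [E]
  m7 ⊆ --111,-0-11,00-1-
  m12 ⊆ 0110- [E]
  m13 ⊆ -11-1,0110-
  m15 ⊆ --111,-11-1
  m17 ⊆ 100-1 [E]
  m18 ⊆ -001-,1-01-
  m19 ⊆ -0-11,-001-,1--11,1-01-,100-1
  m23 ⊆ --111,-0-11,1--11
  m27 ⊆ 1--11,1-01-,11-1-
  m29 ⊆ -11-1 [E]
  m30 ⊆ 11-1- [E]
  m31 ⊆ --111,-11-1,1--11,11-1-
E = {-11-1, 00-1-, 0110-, 100-1, 11-1-}
Petrick residual → --111, -001-
Cover = cde + b'c'd + bce + a'b'd + a'bcd' + ab'c'e + abd  |cover|=7

7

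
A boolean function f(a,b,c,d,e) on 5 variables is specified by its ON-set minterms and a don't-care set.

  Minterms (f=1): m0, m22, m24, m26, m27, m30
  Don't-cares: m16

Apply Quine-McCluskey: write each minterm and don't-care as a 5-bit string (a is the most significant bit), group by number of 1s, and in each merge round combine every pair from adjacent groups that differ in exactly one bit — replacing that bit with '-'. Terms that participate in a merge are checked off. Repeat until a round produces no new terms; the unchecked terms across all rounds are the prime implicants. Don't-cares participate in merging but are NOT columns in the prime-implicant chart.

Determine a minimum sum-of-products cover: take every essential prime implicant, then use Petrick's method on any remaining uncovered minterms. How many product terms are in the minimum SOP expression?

4

size-2^0 implicants → 00000(✓)  10000(✓)  10110(✓)  11000(✓)  11010(✓)  11011(✓)  11110(✓)
size-2^1 implicants → -0000  1-000  1-110  11-10  110-0  1101-
Unchecked terms (primes): -0000, 1-000, 1-110, 11-10, 110-0, 1101-
Minterm coverage:
  m0 ⊆ -0000 [E]
  m22 ⊆ 1-110 [E]
  m24 ⊆ 1-000,110-0
  m26 ⊆ 11-10,110-0,1101-
  m27 ⊆ 1101- [E]
  m30 ⊆ 1-110,11-10
E = {-0000, 1-110, 1101-}
Petrick residual → 1-000
Cover = b'c'd'e' + ac'd'e' + acde' + abc'd  |cover|=4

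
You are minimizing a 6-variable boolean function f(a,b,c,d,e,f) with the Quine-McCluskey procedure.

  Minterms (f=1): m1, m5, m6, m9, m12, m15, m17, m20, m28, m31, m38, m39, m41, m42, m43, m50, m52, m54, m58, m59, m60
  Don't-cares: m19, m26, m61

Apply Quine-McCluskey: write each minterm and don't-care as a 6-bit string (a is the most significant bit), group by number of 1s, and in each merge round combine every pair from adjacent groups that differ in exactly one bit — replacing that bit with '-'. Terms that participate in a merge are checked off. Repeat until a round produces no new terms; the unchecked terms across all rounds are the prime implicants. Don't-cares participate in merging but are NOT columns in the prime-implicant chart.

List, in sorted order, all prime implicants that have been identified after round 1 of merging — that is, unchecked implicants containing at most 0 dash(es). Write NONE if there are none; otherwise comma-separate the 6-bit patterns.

Round 0: 000001✓ 000101✓ 000110✓ 001001✓ 001100✓ 001111✓ 010001✓ 010011✓ 010100✓ 011010✓ 011100✓ 011111✓ 100110✓ 100111✓ 101001✓ 101010✓ 101011✓ 110010✓ 110100✓ 110110✓ 111010✓ 111011✓ 111100✓ 111101✓
Round 1: -00110 -01001 -10100✓ -11010 -11100✓ 0-0001 0-1100 0-1111 00-001 000-01 01-100✓ 0100-1 1-0110 1-1010✓ 1-1011✓ 10011- 1010-1 10101-✓ 11-010 11-100✓ 110-10 1101-0 11101-✓ 11110-
Round 2: -1-100 1-101-
PIs = {-00110, -01001, -1-100, -11010, 0-0001, 0-1100, 0-1111, 00-001, 000-01, 0100-1, 1-0110, 1-101-, 10011-, 1010-1, 11-010, 110-10, 1101-0, 11110-}

NONE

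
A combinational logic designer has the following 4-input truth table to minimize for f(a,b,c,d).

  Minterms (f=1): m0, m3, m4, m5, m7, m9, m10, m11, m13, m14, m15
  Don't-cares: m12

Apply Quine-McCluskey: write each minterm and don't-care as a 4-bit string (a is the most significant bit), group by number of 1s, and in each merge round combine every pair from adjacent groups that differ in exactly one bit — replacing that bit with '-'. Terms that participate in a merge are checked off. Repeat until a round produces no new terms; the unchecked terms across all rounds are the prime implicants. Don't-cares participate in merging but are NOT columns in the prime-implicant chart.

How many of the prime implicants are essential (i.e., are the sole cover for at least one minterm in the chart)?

Round 0: 0000✓ 0011✓ 0100✓ 0101✓ 0111✓ 1001✓ 1010✓ 1011✓ 1100✓ 1101✓ 1110✓ 1111✓
Round 1: -011✓ -100✓ -101✓ -111✓ 0-00 0-11✓ 01-1✓ 010-✓ 1-01✓ 1-10✓ 1-11✓ 10-1✓ 101-✓ 11-0✓ 11-1✓ 110-✓ 111-✓
Round 2: --11 -1-1 -10- 1--1 1-1- 11--
PIs = {--11, -1-1, -10-, 0-00, 1--1, 1-1-, 11--}
Coverage chart:
  m0: 0-00 ←essential
  m3: --11 ←essential
  m4: -10-,0-00
  m5: -1-1,-10-
  m7: --11,-1-1
  m9: 1--1 ←essential
  m10: 1-1- ←essential
  m11: --11,1--1,1-1-
  m13: -1-1,-10-,1--1,11--
  m14: 1-1-,11--
  m15: --11,-1-1,1--1,1-1-,11--
Essential: --11, 0-00, 1--1, 1-1-

4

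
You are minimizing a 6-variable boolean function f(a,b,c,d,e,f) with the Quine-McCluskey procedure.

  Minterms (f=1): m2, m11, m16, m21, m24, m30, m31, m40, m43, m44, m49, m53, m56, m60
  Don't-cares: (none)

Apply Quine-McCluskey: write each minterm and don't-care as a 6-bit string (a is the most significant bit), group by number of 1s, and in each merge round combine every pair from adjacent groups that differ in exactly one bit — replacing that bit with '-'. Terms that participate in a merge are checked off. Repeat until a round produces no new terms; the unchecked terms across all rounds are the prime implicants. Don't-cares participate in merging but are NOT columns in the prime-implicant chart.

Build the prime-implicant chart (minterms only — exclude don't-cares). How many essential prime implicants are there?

[col 0] 000010, 001011*, 010000*, 010101*, 011000*, 011110*, 011111*, 101000*, 101011*, 101100*, 110001*, 110101*, 111000*, 111100*
[col 1] -01011, -10101, -11000, 01-000, 01111-, 1-1000*, 1-1100*, 101-00*, 110-01, 111-00*
[col 2] 1-1-00
Prime implicants: -01011, -10101, -11000, 000010, 01-000, 01111-, 1-1-00, 110-01
PI chart (minterm → PIs covering it):
  2 | 000010  (sole → essential)
  11 | -01011  (sole → essential)
  16 | 01-000  (sole → essential)
  21 | -10101  (sole → essential)
  24 | -11000,01-000
  30 | 01111-  (sole → essential)
  31 | 01111-  (sole → essential)
  40 | 1-1-00  (sole → essential)
  43 | -01011  (sole → essential)
  44 | 1-1-00  (sole → essential)
  49 | 110-01  (sole → essential)
  53 | -10101,110-01
  56 | -11000,1-1-00
  60 | 1-1-00  (sole → essential)
Essential prime implicants: -01011, -10101, 000010, 01-000, 01111-, 1-1-00, 110-01

7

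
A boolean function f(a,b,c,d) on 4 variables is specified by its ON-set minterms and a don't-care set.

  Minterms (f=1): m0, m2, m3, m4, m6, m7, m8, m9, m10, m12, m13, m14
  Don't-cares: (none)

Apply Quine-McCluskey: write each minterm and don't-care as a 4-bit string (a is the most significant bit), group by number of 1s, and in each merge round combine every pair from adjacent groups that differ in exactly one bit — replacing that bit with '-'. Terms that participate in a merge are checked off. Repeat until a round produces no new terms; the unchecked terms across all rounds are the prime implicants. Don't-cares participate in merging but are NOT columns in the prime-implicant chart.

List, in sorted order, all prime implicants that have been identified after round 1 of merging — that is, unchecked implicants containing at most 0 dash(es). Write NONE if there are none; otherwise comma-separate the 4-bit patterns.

Round 0: 0000✓ 0010✓ 0011✓ 0100✓ 0110✓ 0111✓ 1000✓ 1001✓ 1010✓ 1100✓ 1101✓ 1110✓
Round 1: -000✓ -010✓ -100✓ -110✓ 0-00✓ 0-10✓ 0-11✓ 00-0✓ 001-✓ 01-0✓ 011-✓ 1-00✓ 1-01✓ 1-10✓ 10-0✓ 100-✓ 11-0✓ 110-✓
Round 2: --00✓ --10✓ -0-0✓ -1-0✓ 0--0✓ 0-1- 1--0✓ 1-0-
Round 3: ---0
PIs = {---0, 0-1-, 1-0-}

NONE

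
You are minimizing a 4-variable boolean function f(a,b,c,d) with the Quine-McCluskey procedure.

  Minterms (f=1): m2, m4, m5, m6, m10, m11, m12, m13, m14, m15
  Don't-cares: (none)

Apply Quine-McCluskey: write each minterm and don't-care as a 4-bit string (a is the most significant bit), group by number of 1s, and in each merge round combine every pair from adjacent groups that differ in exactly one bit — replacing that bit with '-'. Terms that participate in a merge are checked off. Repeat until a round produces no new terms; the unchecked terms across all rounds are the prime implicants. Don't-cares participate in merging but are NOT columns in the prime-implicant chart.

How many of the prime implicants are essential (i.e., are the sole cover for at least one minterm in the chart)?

Round 0: 0010✓ 0100✓ 0101✓ 0110✓ 1010✓ 1011✓ 1100✓ 1101✓ 1110✓ 1111✓
Round 1: -010✓ -100✓ -101✓ -110✓ 0-10✓ 01-0✓ 010-✓ 1-10✓ 1-11✓ 101-✓ 11-0✓ 11-1✓ 110-✓ 111-✓
Round 2: --10 -1-0 -10- 1-1- 11--
PIs = {--10, -1-0, -10-, 1-1-, 11--}
Coverage chart:
  m2: --10 ←essential
  m4: -1-0,-10-
  m5: -10- ←essential
  m6: --10,-1-0
  m10: --10,1-1-
  m11: 1-1- ←essential
  m12: -1-0,-10-,11--
  m13: -10-,11--
  m14: --10,-1-0,1-1-,11--
  m15: 1-1-,11--
Essential: --10, -10-, 1-1-

3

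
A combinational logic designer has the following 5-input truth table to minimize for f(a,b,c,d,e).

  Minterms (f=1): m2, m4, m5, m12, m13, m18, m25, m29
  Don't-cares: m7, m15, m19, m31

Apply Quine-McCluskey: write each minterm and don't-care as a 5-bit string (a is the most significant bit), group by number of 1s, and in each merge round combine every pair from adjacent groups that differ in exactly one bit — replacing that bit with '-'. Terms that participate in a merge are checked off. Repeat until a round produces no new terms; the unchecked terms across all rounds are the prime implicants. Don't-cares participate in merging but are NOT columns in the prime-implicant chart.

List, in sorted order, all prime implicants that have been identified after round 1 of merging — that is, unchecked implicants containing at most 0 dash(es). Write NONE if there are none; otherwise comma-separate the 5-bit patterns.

NONE

size-2^0 implicants → 00010(✓)  00100(✓)  00101(✓)  00111(✓)  01100(✓)  01101(✓)  01111(✓)  10010(✓)  10011(✓)  11001(✓)  11101(✓)  11111(✓)
size-2^1 implicants → -0010  -1101(✓)  -1111(✓)  0-100(✓)  0-101(✓)  0-111(✓)  001-1(✓)  0010-(✓)  011-1(✓)  0110-(✓)  1001-  11-01  111-1(✓)
size-2^2 implicants → -11-1  0-1-1  0-10-
Unchecked terms (primes): -0010, -11-1, 0-1-1, 0-10-, 1001-, 11-01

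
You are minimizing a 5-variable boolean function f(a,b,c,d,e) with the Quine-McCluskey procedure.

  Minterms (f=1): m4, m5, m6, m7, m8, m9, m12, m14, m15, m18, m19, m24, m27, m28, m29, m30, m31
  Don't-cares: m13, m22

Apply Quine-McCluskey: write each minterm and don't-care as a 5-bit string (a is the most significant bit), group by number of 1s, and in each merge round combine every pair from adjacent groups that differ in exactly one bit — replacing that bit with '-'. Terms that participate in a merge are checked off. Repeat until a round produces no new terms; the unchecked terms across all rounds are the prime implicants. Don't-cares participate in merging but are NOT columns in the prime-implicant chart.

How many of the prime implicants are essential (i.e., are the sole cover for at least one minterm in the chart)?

size-2^0 implicants → 00100(✓)  00101(✓)  00110(✓)  00111(✓)  01000(✓)  01001(✓)  01100(✓)  01101(✓)  01110(✓)  01111(✓)  10010(✓)  10011(✓)  10110(✓)  11000(✓)  11011(✓)  11100(✓)  11101(✓)  11110(✓)  11111(✓)
size-2^1 implicants → -0110(✓)  -1000(✓)  -1100(✓)  -1101(✓)  -1110(✓)  -1111(✓)  0-100(✓)  0-101(✓)  0-110(✓)  0-111(✓)  001-0(✓)  001-1(✓)  0010-(✓)  0011-(✓)  01-00(✓)  01-01(✓)  0100-(✓)  011-0(✓)  011-1(✓)  0110-(✓)  0111-(✓)  1-011  1-110(✓)  10-10  1001-  11-00(✓)  11-11  111-0(✓)  111-1(✓)  1110-(✓)  1111-(✓)
size-2^2 implicants → --110  -1-00  -11-0(✓)  -11-1(✓)  -110-(✓)  -111-(✓)  0-1-0(✓)  0-1-1(✓)  0-10-(✓)  0-11-(✓)  001--(✓)  01-0-  011--(✓)  111--(✓)
size-2^3 implicants → -11--  0-1--
Unchecked terms (primes): --110, -1-00, -11--, 0-1--, 01-0-, 1-011, 10-10, 1001-, 11-11
Minterm coverage:
  m4 ⊆ 0-1-- [E]
  m5 ⊆ 0-1-- [E]
  m6 ⊆ --110,0-1--
  m7 ⊆ 0-1-- [E]
  m8 ⊆ -1-00,01-0-
  m9 ⊆ 01-0- [E]
  m12 ⊆ -1-00,-11--,0-1--,01-0-
  m14 ⊆ --110,-11--,0-1--
  m15 ⊆ -11--,0-1--
  m18 ⊆ 10-10,1001-
  m19 ⊆ 1-011,1001-
  m24 ⊆ -1-00 [E]
  m27 ⊆ 1-011,11-11
  m28 ⊆ -1-00,-11--
  m29 ⊆ -11-- [E]
  m30 ⊆ --110,-11--
  m31 ⊆ -11--,11-11
E = {-1-00, -11--, 0-1--, 01-0-}

4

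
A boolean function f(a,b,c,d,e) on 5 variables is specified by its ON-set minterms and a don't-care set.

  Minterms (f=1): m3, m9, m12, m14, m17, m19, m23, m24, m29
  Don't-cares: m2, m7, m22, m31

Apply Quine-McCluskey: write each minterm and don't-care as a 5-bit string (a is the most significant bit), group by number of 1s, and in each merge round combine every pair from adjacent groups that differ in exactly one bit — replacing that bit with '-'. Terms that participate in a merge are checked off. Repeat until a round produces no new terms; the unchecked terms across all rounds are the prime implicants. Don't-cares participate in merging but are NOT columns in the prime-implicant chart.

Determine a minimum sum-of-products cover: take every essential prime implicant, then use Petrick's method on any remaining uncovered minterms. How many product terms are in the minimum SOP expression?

Round 0: 00010✓ 00011✓ 00111✓ 01001 01100✓ 01110✓ 10001✓ 10011✓ 10110✓ 10111✓ 11000 11101✓ 11111✓
Round 1: -0011✓ -0111✓ 00-11✓ 0001- 011-0 1-111 10-11✓ 100-1 1011- 111-1
Round 2: -0-11
PIs = {-0-11, 0001-, 01001, 011-0, 1-111, 100-1, 1011-, 11000, 111-1}
Coverage chart:
  m3: -0-11,0001-
  m9: 01001 ←essential
  m12: 011-0 ←essential
  m14: 011-0 ←essential
  m17: 100-1 ←essential
  m19: -0-11,100-1
  m23: -0-11,1-111,1011-
  m24: 11000 ←essential
  m29: 111-1 ←essential
Essential: 01001, 011-0, 100-1, 11000, 111-1
Petrick residual → -0-11
Min cover (6 terms): b'de + a'bc'd'e + a'bce' + ab'c'e + abc'd'e' + abce

6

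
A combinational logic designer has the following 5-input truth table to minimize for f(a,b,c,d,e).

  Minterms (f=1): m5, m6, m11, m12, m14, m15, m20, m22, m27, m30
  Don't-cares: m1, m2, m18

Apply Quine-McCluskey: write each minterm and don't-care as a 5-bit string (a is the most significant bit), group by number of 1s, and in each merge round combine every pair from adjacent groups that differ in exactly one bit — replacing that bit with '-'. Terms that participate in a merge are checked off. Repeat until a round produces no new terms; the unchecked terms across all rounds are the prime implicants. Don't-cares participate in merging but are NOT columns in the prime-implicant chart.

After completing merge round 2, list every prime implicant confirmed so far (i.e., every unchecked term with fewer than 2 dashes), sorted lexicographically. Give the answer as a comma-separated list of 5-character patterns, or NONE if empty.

Round 0: 00001✓ 00010✓ 00101✓ 00110✓ 01011✓ 01100✓ 01110✓ 01111✓ 10010✓ 10100✓ 10110✓ 11011✓ 11110✓
Round 1: -0010✓ -0110✓ -1011 -1110✓ 0-110✓ 00-01 00-10✓ 01-11 011-0 0111- 1-110✓ 10-10✓ 101-0
Round 2: --110 -0-10
PIs = {--110, -0-10, -1011, 00-01, 01-11, 011-0, 0111-, 101-0}

-1011, 00-01, 01-11, 011-0, 0111-, 101-0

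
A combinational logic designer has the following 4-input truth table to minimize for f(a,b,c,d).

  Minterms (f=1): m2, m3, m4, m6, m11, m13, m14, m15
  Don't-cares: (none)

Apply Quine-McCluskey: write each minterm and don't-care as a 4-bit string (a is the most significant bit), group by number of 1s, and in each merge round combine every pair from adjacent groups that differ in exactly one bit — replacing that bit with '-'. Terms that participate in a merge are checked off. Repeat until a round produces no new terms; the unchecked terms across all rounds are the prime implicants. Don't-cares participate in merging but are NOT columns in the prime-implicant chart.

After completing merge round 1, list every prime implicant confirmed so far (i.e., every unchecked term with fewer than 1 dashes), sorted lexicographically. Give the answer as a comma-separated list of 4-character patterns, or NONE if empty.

NONE

size-2^0 implicants → 0010(✓)  0011(✓)  0100(✓)  0110(✓)  1011(✓)  1101(✓)  1110(✓)  1111(✓)
size-2^1 implicants → -011  -110  0-10  001-  01-0  1-11  11-1  111-
Unchecked terms (primes): -011, -110, 0-10, 001-, 01-0, 1-11, 11-1, 111-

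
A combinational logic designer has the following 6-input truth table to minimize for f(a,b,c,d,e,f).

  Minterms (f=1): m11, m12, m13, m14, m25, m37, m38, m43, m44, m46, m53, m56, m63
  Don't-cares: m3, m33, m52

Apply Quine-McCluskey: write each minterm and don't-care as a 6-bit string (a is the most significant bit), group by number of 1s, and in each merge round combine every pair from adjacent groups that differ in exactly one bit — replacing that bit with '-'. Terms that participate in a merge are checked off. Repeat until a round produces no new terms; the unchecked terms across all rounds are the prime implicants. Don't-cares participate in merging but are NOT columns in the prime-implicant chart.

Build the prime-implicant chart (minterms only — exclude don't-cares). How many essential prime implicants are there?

7

size-2^0 implicants → 000011(✓)  001011(✓)  001100(✓)  001101(✓)  001110(✓)  011001  100001(✓)  100101(✓)  100110(✓)  101011(✓)  101100(✓)  101110(✓)  110100(✓)  110101(✓)  111000  111111
size-2^1 implicants → -01011  -01100(✓)  -01110(✓)  00-011  0011-0(✓)  00110-  1-0101  10-110  100-01  1011-0(✓)  11010-
size-2^2 implicants → -011-0
Unchecked terms (primes): -01011, -011-0, 00-011, 00110-, 011001, 1-0101, 10-110, 100-01, 11010-, 111000, 111111
Minterm coverage:
  m11 ⊆ -01011,00-011
  m12 ⊆ -011-0,00110-
  m13 ⊆ 00110- [E]
  m14 ⊆ -011-0 [E]
  m25 ⊆ 011001 [E]
  m37 ⊆ 1-0101,100-01
  m38 ⊆ 10-110 [E]
  m43 ⊆ -01011 [E]
  m44 ⊆ -011-0 [E]
  m46 ⊆ -011-0,10-110
  m53 ⊆ 1-0101,11010-
  m56 ⊆ 111000 [E]
  m63 ⊆ 111111 [E]
E = {-01011, -011-0, 00110-, 011001, 10-110, 111000, 111111}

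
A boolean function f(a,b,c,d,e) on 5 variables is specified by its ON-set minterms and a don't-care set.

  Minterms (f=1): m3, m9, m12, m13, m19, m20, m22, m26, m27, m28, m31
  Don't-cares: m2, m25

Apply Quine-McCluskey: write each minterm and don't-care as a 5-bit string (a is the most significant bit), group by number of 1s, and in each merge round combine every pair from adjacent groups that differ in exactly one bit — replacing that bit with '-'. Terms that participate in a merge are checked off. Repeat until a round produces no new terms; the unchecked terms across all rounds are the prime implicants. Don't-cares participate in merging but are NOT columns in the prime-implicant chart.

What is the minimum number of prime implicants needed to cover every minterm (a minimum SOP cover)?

6

[col 0] 00010*, 00011*, 01001*, 01100*, 01101*, 10011*, 10100*, 10110*, 11001*, 11010*, 11011*, 11100*, 11111*
[col 1] -0011, -1001, -1100, 0001-, 01-01, 0110-, 1-011, 1-100, 101-0, 11-11, 110-1, 1101-
Prime implicants: -0011, -1001, -1100, 0001-, 01-01, 0110-, 1-011, 1-100, 101-0, 11-11, 110-1, 1101-
PI chart (minterm → PIs covering it):
  3 | -0011,0001-
  9 | -1001,01-01
  12 | -1100,0110-
  13 | 01-01,0110-
  19 | -0011,1-011
  20 | 1-100,101-0
  22 | 101-0  (sole → essential)
  26 | 1101-  (sole → essential)
  27 | 1-011,11-11,110-1,1101-
  28 | -1100,1-100
  31 | 11-11  (sole → essential)
Essential prime implicants: 101-0, 11-11, 1101-
Petrick residual → -0011, -1100, 01-01
Minimum SOP uses 6 PIs: b'c'de + bcd'e' + a'bd'e + ab'ce' + abde + abc'd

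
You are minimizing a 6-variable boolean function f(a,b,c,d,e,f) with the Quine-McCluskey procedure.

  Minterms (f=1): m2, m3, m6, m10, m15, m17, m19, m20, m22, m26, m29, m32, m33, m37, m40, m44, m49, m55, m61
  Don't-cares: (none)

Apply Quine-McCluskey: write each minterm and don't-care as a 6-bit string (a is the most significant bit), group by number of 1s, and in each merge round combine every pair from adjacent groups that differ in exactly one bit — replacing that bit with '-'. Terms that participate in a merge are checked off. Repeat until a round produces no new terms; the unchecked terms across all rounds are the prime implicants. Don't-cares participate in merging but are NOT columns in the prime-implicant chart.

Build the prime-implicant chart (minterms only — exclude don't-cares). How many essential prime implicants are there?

7

Round 0: 000010✓ 000011✓ 000110✓ 001010✓ 001111 010001✓ 010011✓ 010100✓ 010110✓ 011010✓ 011101✓ 100000✓ 100001✓ 100101✓ 101000✓ 101100✓ 110001✓ 110111 111101✓
Round 1: -10001 -11101 0-0011 0-0110 0-1010 00-010 000-10 00001- 0100-1 0101-0 1-0001 10-000 100-01 10000- 101-00
PIs = {-10001, -11101, 0-0011, 0-0110, 0-1010, 00-010, 000-10, 00001-, 001111, 0100-1, 0101-0, 1-0001, 10-000, 100-01, 10000-, 101-00, 110111}
Coverage chart:
  m2: 00-010,000-10,00001-
  m3: 0-0011,00001-
  m6: 0-0110,000-10
  m10: 0-1010,00-010
  m15: 001111 ←essential
  m17: -10001,0100-1
  m19: 0-0011,0100-1
  m20: 0101-0 ←essential
  m22: 0-0110,0101-0
  m26: 0-1010 ←essential
  m29: -11101 ←essential
  m32: 10-000,10000-
  m33: 1-0001,100-01,10000-
  m37: 100-01 ←essential
  m40: 10-000,101-00
  m44: 101-00 ←essential
  m49: -10001,1-0001
  m55: 110111 ←essential
  m61: -11101 ←essential
Essential: -11101, 0-1010, 001111, 0101-0, 100-01, 101-00, 110111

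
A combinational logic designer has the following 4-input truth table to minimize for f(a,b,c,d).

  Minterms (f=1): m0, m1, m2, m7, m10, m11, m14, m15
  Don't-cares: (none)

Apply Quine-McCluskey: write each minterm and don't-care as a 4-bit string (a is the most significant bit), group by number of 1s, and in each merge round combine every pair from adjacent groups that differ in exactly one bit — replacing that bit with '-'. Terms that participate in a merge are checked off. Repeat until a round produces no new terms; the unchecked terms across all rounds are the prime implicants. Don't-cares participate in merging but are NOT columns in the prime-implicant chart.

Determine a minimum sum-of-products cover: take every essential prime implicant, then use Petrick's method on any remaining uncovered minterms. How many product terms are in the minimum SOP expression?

size-2^0 implicants → 0000(✓)  0001(✓)  0010(✓)  0111(✓)  1010(✓)  1011(✓)  1110(✓)  1111(✓)
size-2^1 implicants → -010  -111  00-0  000-  1-10(✓)  1-11(✓)  101-(✓)  111-(✓)
size-2^2 implicants → 1-1-
Unchecked terms (primes): -010, -111, 00-0, 000-, 1-1-
Minterm coverage:
  m0 ⊆ 00-0,000-
  m1 ⊆ 000- [E]
  m2 ⊆ -010,00-0
  m7 ⊆ -111 [E]
  m10 ⊆ -010,1-1-
  m11 ⊆ 1-1- [E]
  m14 ⊆ 1-1- [E]
  m15 ⊆ -111,1-1-
E = {-111, 000-, 1-1-}
Petrick residual → -010
Cover = b'cd' + bcd + a'b'c' + ac  |cover|=4

4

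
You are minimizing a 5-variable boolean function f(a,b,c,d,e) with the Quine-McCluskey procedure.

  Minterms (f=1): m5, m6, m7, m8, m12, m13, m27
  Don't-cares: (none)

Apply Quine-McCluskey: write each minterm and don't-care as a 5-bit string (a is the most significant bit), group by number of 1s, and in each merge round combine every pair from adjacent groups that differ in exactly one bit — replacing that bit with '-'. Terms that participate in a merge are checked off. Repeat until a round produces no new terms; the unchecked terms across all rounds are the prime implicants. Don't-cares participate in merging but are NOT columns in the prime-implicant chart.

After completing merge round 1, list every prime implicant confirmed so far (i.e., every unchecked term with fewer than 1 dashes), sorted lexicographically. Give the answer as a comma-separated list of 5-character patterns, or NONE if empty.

Round 0: 00101✓ 00110✓ 00111✓ 01000✓ 01100✓ 01101✓ 11011
Round 1: 0-101 001-1 0011- 01-00 0110-
PIs = {0-101, 001-1, 0011-, 01-00, 0110-, 11011}

11011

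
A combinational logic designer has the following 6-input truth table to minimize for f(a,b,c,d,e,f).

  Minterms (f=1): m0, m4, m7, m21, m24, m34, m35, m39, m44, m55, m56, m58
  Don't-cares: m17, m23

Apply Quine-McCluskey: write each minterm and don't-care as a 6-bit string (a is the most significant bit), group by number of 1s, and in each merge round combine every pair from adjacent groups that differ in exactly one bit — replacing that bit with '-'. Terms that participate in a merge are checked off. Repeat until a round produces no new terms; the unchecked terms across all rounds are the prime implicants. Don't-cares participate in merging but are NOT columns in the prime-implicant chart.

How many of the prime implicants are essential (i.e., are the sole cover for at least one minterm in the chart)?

Round 0: 000000✓ 000100✓ 000111✓ 010001✓ 010101✓ 010111✓ 011000✓ 100010✓ 100011✓ 100111✓ 101100 110111✓ 111000✓ 111010✓
Round 1: -00111✓ -10111✓ -11000 0-0111✓ 000-00 010-01 0101-1 1-0111✓ 100-11 10001- 1110-0
Round 2: --0111
PIs = {--0111, -11000, 000-00, 010-01, 0101-1, 100-11, 10001-, 101100, 1110-0}
Coverage chart:
  m0: 000-00 ←essential
  m4: 000-00 ←essential
  m7: --0111 ←essential
  m21: 010-01,0101-1
  m24: -11000 ←essential
  m34: 10001- ←essential
  m35: 100-11,10001-
  m39: --0111,100-11
  m44: 101100 ←essential
  m55: --0111 ←essential
  m56: -11000,1110-0
  m58: 1110-0 ←essential
Essential: --0111, -11000, 000-00, 10001-, 101100, 1110-0

6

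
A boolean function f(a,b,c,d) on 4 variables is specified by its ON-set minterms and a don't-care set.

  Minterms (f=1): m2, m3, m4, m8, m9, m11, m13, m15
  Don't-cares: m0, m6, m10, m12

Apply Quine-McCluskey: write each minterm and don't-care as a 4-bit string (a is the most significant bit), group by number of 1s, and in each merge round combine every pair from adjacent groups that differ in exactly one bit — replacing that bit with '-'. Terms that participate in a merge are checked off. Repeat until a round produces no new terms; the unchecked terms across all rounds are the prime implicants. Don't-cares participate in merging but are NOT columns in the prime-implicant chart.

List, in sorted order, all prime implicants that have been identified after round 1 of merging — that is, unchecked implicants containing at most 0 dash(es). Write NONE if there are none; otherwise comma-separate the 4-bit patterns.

Round 0: 0000✓ 0010✓ 0011✓ 0100✓ 0110✓ 1000✓ 1001✓ 1010✓ 1011✓ 1100✓ 1101✓ 1111✓
Round 1: -000✓ -010✓ -011✓ -100✓ 0-00✓ 0-10✓ 00-0✓ 001-✓ 01-0✓ 1-00✓ 1-01✓ 1-11✓ 10-0✓ 10-1✓ 100-✓ 101-✓ 11-1✓ 110-✓
Round 2: --00 -0-0 -01- 0--0 1--1 1-0- 10--
PIs = {--00, -0-0, -01-, 0--0, 1--1, 1-0-, 10--}

NONE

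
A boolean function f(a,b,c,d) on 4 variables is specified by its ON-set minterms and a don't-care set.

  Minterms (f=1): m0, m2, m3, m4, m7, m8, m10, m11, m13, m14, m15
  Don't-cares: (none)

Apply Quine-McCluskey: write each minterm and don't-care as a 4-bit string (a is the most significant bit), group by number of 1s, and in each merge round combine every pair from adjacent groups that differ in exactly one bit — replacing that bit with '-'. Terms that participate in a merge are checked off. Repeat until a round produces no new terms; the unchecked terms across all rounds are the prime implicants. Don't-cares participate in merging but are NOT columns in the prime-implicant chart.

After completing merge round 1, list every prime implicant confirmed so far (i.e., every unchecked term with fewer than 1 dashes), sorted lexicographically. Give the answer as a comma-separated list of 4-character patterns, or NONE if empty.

NONE

size-2^0 implicants → 0000(✓)  0010(✓)  0011(✓)  0100(✓)  0111(✓)  1000(✓)  1010(✓)  1011(✓)  1101(✓)  1110(✓)  1111(✓)
size-2^1 implicants → -000(✓)  -010(✓)  -011(✓)  -111(✓)  0-00  0-11(✓)  00-0(✓)  001-(✓)  1-10(✓)  1-11(✓)  10-0(✓)  101-(✓)  11-1  111-(✓)
size-2^2 implicants → --11  -0-0  -01-  1-1-
Unchecked terms (primes): --11, -0-0, -01-, 0-00, 1-1-, 11-1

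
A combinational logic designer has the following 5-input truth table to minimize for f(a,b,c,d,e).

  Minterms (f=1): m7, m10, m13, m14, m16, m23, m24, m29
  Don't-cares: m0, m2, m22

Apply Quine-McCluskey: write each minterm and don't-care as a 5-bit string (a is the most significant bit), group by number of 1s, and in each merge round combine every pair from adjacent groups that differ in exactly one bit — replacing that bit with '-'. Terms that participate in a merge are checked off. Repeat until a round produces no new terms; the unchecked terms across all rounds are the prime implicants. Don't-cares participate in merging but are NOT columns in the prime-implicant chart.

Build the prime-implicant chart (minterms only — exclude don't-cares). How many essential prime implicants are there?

[col 0] 00000*, 00010*, 00111*, 01010*, 01101*, 01110*, 10000*, 10110*, 10111*, 11000*, 11101*
[col 1] -0000, -0111, -1101, 0-010, 000-0, 01-10, 1-000, 1011-
Prime implicants: -0000, -0111, -1101, 0-010, 000-0, 01-10, 1-000, 1011-
PI chart (minterm → PIs covering it):
  7 | -0111  (sole → essential)
  10 | 0-010,01-10
  13 | -1101  (sole → essential)
  14 | 01-10  (sole → essential)
  16 | -0000,1-000
  23 | -0111,1011-
  24 | 1-000  (sole → essential)
  29 | -1101  (sole → essential)
Essential prime implicants: -0111, -1101, 01-10, 1-000

4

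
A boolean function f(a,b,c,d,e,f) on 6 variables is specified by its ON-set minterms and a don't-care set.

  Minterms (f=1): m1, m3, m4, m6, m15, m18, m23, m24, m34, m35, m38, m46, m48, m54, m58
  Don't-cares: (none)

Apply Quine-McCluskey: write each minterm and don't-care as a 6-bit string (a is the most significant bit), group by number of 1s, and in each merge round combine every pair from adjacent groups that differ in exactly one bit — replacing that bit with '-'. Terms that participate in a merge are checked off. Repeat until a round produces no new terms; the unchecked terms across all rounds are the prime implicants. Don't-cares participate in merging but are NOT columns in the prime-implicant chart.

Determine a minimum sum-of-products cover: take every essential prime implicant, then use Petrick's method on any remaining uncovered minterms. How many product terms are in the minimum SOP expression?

11

Round 0: 000001✓ 000011✓ 000100✓ 000110✓ 001111 010010 010111 011000 100010✓ 100011✓ 100110✓ 101110✓ 110000 110110✓ 111010
Round 1: -00011 -00110 0000-1 0001-0 1-0110 10-110 100-10 10001-
PIs = {-00011, -00110, 0000-1, 0001-0, 001111, 010010, 010111, 011000, 1-0110, 10-110, 100-10, 10001-, 110000, 111010}
Coverage chart:
  m1: 0000-1 ←essential
  m3: -00011,0000-1
  m4: 0001-0 ←essential
  m6: -00110,0001-0
  m15: 001111 ←essential
  m18: 010010 ←essential
  m23: 010111 ←essential
  m24: 011000 ←essential
  m34: 100-10,10001-
  m35: -00011,10001-
  m38: -00110,1-0110,10-110,100-10
  m46: 10-110 ←essential
  m48: 110000 ←essential
  m54: 1-0110 ←essential
  m58: 111010 ←essential
Essential: 0000-1, 0001-0, 001111, 010010, 010111, 011000, 1-0110, 10-110, 110000, 111010
Petrick residual → 10001-
Min cover (11 terms): a'b'c'd'f + a'b'c'df' + a'b'cdef + a'bc'd'ef' + a'bc'def + a'bcd'e'f' + ac'def' + ab'def' + ab'c'd'e + abc'd'e'f' + abcd'ef'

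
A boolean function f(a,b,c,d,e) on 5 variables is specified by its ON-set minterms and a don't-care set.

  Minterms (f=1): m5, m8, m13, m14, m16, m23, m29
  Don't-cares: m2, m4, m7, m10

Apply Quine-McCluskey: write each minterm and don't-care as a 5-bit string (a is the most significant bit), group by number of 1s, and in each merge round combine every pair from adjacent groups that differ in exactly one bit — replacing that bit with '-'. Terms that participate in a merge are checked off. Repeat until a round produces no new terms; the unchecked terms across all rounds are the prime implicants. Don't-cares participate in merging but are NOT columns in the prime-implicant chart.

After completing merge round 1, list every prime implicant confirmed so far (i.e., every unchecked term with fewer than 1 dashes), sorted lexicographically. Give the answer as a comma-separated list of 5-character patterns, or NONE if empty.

10000

Round 0: 00010✓ 00100✓ 00101✓ 00111✓ 01000✓ 01010✓ 01101✓ 01110✓ 10000 10111✓ 11101✓
Round 1: -0111 -1101 0-010 0-101 001-1 0010- 01-10 010-0
PIs = {-0111, -1101, 0-010, 0-101, 001-1, 0010-, 01-10, 010-0, 10000}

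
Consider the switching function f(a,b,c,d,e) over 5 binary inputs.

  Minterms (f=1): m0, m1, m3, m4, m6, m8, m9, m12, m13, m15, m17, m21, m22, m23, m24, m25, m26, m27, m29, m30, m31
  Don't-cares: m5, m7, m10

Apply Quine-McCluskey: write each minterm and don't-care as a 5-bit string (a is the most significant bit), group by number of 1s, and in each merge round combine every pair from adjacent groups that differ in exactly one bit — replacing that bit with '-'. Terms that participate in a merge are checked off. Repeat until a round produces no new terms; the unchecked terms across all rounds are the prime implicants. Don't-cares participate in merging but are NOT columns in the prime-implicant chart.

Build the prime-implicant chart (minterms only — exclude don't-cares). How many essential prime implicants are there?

4

[col 0] 00000*, 00001*, 00011*, 00100*, 00101*, 00110*, 00111*, 01000*, 01001*, 01010*, 01100*, 01101*, 01111*, 10001*, 10101*, 10110*, 10111*, 11000*, 11001*, 11010*, 11011*, 11101*, 11110*, 11111*
[col 1] -0001*, -0101*, -0110*, -0111*, -1000*, -1001*, -1010*, -1101*, -1111*, 0-000*, 0-001*, 0-100*, 0-101*, 0-111*, 00-00*, 00-01*, 00-11*, 000-1*, 0000-*, 001-0*, 001-1*, 0010-*, 0011-*, 01-00*, 01-01*, 010-0*, 0100-*, 011-1*, 0110-*, 1-001*, 1-101*, 1-110*, 1-111*, 10-01*, 101-1*, 1011-*, 11-01*, 11-10*, 11-11*, 110-0*, 110-1*, 1100-*, 1101-*, 111-1*, 1111-*
[col 2] --001*, --101*, --111*, -0-01*, -01-1*, -011-, -1-01*, -10-0, -100-, -11-1*, 0--00*, 0--01*, 0-00-*, 0-1-1*, 0-10-*, 00--1, 00-0-*, 001--, 01-0-*, 1--01*, 1-1-1*, 1-11-, 11--1, 11-1-, 110--
[col 3] ---01, --1-1, 0--0-
Prime implicants: ---01, --1-1, -011-, -10-0, -100-, 0--0-, 00--1, 001--, 1-11-, 11--1, 11-1-, 110--
PI chart (minterm → PIs covering it):
  0 | 0--0-  (sole → essential)
  1 | ---01,0--0-,00--1
  3 | 00--1  (sole → essential)
  4 | 0--0-,001--
  6 | -011-,001--
  8 | -10-0,-100-,0--0-
  9 | ---01,-100-,0--0-
  12 | 0--0-  (sole → essential)
  13 | ---01,--1-1,0--0-
  15 | --1-1  (sole → essential)
  17 | ---01  (sole → essential)
  21 | ---01,--1-1
  22 | -011-,1-11-
  23 | --1-1,-011-,1-11-
  24 | -10-0,-100-,110--
  25 | ---01,-100-,11--1,110--
  26 | -10-0,11-1-,110--
  27 | 11--1,11-1-,110--
  29 | ---01,--1-1,11--1
  30 | 1-11-,11-1-
  31 | --1-1,1-11-,11--1,11-1-
Essential prime implicants: ---01, --1-1, 0--0-, 00--1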